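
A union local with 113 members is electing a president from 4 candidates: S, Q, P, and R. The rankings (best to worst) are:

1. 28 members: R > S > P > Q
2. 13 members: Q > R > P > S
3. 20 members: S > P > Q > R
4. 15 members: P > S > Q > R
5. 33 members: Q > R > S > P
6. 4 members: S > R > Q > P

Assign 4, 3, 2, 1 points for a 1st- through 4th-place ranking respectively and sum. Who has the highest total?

S: 28·3 + 13·1 + 20·4 + 15·3 + 33·2 + 4·4 = 304
Q: 28·1 + 13·4 + 20·2 + 15·2 + 33·4 + 4·2 = 290
P: 28·2 + 13·2 + 20·3 + 15·4 + 33·1 + 4·1 = 239
R: 28·4 + 13·3 + 20·1 + 15·1 + 33·3 + 4·3 = 297
S has the highest Borda score (304).

S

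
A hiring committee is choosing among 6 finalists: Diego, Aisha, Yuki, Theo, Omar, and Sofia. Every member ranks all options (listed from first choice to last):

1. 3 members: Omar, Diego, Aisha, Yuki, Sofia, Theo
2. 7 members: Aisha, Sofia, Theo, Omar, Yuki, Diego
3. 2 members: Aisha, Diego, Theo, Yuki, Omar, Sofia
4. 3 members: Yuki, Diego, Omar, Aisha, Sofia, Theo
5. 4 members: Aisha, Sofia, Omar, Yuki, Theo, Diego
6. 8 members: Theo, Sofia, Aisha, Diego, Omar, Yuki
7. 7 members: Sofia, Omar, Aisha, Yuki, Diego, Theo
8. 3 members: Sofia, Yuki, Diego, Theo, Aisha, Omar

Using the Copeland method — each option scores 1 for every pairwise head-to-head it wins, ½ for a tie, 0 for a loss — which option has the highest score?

Diego: loses to Aisha, Yuki, Theo, Omar, and Sofia → score 0.
Aisha: beats Diego, Yuki, Theo, Omar, and Sofia → score 5.
Yuki: beats Diego and Theo; loses to Aisha, Omar, and Sofia → score 2.
Theo: beats Diego and Omar; loses to Aisha, Yuki, and Sofia → score 2.
Omar: beats Diego and Yuki; loses to Aisha, Theo, and Sofia → score 2.
Sofia: beats Diego, Yuki, Theo, and Omar; loses to Aisha → score 4.
Aisha has the best pairwise record.

Aisha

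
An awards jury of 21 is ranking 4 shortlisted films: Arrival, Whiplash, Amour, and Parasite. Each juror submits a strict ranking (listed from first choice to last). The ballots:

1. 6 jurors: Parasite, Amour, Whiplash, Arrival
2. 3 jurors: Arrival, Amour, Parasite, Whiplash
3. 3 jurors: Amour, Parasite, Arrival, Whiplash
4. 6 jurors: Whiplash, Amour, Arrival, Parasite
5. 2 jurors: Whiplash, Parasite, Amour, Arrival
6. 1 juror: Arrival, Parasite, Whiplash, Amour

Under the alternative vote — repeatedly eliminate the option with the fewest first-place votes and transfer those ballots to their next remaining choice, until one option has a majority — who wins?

Round 1: Arrival 4, Whiplash 8, Amour 3, Parasite 6. Eliminate Amour.
Round 2: Arrival 4, Whiplash 8, Parasite 9. Eliminate Arrival.
Round 3: Whiplash 8, Parasite 13. Parasite has a majority.

Parasite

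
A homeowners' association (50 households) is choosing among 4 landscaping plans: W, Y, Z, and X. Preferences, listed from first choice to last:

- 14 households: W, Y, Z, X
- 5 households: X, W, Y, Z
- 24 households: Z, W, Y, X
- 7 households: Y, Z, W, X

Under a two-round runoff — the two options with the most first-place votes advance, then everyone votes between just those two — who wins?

Round 1 first-place votes: W 14, Y 7, Z 24, X 5.
Z and W advance.
Runoff: Z is preferred to W by 31 voters; W by 19.
Z wins the runoff.

Z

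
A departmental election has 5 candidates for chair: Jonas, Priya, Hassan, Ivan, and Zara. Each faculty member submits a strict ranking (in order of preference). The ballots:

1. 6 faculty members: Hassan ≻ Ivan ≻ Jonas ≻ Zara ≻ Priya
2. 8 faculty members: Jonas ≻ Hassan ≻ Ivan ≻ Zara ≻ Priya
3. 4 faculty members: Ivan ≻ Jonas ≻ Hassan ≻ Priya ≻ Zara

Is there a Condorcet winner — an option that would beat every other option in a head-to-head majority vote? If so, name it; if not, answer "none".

none

Checking pairwise contests:
Ivan beats Jonas 10–8.
Jonas beats Priya 18–0.
Jonas beats Hassan 12–6.
Hassan beats Ivan 14–4.
Jonas beats Zara 18–0.
Every option loses at least one head-to-head, so there is no Condorcet winner.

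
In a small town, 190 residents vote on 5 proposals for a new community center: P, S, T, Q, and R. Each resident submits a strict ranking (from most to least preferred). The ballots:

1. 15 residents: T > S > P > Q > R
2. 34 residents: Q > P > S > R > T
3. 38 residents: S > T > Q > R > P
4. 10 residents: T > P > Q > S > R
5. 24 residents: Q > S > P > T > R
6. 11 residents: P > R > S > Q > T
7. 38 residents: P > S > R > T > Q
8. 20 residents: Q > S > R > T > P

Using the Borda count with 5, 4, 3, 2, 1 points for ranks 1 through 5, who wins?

P: 15·3 + 34·4 + 38·1 + 10·4 + 24·3 + 11·5 + 38·5 + 20·1 = 596
S: 15·4 + 34·3 + 38·5 + 10·2 + 24·4 + 11·3 + 38·4 + 20·4 = 733
T: 15·5 + 34·1 + 38·4 + 10·5 + 24·2 + 11·1 + 38·2 + 20·2 = 486
Q: 15·2 + 34·5 + 38·3 + 10·3 + 24·5 + 11·2 + 38·1 + 20·5 = 624
R: 15·1 + 34·2 + 38·2 + 10·1 + 24·1 + 11·4 + 38·3 + 20·3 = 411
S has the highest Borda score (733).

S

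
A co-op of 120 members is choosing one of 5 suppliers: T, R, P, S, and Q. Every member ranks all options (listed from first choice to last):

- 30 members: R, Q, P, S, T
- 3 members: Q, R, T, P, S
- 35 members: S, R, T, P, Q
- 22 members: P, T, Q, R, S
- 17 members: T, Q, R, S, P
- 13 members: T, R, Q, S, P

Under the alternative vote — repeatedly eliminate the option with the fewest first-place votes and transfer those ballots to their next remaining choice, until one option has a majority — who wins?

Round 1: T 30, R 30, P 22, S 35, Q 3. Eliminate Q.
Round 2: T 30, R 33, P 22, S 35. Eliminate P.
Round 3: T 52, R 33, S 35. Eliminate R.
Round 4: T 55, S 65. S has a majority.

S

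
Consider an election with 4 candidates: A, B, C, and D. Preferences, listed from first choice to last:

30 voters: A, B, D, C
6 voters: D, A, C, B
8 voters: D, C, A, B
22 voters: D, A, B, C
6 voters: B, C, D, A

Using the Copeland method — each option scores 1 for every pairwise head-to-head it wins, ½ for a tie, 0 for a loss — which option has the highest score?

D

A: beats B and C; loses to D → score 2.
B: beats C; ties D; loses to A → score 1.5.
C: loses to A, B, and D → score 0.
D: beats A and C; ties B → score 2.5.
D has the best pairwise record.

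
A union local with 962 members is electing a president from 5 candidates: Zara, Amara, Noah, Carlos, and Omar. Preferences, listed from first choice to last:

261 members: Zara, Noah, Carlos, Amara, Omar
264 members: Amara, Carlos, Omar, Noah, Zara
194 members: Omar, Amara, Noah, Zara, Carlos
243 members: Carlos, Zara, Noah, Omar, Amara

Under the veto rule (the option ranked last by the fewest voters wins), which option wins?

Last-place votes: Zara 264, Amara 243, Noah 0, Carlos 194, Omar 261.
Noah is ranked last by the fewest voters, so Noah wins.

Noah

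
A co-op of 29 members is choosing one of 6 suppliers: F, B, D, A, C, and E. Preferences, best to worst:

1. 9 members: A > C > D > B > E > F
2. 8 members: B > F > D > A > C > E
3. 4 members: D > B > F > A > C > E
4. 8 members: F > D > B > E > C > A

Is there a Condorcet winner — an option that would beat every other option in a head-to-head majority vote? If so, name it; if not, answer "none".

none

Checking pairwise contests:
B beats F 21–8.
D beats B 21–8.
F beats D 16–13.
F beats A 20–9.
F beats C 20–9.
F beats E 20–9.
Every option loses at least one head-to-head, so there is no Condorcet winner.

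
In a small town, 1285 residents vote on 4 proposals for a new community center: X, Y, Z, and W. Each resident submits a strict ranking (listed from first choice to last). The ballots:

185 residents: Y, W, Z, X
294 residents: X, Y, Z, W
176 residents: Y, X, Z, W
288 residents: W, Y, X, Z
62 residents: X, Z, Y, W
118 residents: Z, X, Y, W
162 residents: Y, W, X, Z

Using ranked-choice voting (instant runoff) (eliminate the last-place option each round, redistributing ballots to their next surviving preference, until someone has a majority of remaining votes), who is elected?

Round 1: X 356, Y 523, Z 118, W 288. Eliminate Z.
Round 2: X 474, Y 523, W 288. Eliminate W.
Round 3: X 474, Y 811. Y has a majority.

Y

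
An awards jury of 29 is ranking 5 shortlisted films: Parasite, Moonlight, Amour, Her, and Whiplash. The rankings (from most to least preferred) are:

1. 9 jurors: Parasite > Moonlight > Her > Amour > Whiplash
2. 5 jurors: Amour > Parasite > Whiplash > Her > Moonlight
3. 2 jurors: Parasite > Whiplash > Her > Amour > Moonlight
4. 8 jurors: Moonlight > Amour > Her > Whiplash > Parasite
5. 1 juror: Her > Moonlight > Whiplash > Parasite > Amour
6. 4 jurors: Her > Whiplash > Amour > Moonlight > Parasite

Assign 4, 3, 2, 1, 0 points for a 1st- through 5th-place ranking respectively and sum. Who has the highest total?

Moonlight

Parasite: 9·4 + 5·3 + 2·4 + 8·0 + 1·1 + 4·0 = 60
Moonlight: 9·3 + 5·0 + 2·0 + 8·4 + 1·3 + 4·1 = 66
Amour: 9·1 + 5·4 + 2·1 + 8·3 + 1·0 + 4·2 = 63
Her: 9·2 + 5·1 + 2·2 + 8·2 + 1·4 + 4·4 = 63
Whiplash: 9·0 + 5·2 + 2·3 + 8·1 + 1·2 + 4·3 = 38
Moonlight has the highest Borda score (66).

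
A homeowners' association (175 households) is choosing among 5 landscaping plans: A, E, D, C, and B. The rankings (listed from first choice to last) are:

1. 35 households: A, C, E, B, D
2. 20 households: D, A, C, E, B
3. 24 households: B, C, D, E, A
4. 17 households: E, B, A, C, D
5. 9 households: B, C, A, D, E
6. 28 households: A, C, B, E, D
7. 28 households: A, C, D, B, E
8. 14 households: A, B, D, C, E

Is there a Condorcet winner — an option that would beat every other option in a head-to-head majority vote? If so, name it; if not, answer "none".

A

A vs E: 134–41 for A.
A vs D: 131–44 for A.
A vs C: 142–33 for A.
A vs B: 125–50 for A.
A beats every other option head-to-head.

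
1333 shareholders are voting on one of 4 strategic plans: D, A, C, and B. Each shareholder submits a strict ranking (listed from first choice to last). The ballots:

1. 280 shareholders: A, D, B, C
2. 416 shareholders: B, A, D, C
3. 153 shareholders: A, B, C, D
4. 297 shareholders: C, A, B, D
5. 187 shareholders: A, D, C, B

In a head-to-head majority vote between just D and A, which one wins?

A

Voters preferring D to A: 0; preferring A to D: 1333.
A wins the head-to-head.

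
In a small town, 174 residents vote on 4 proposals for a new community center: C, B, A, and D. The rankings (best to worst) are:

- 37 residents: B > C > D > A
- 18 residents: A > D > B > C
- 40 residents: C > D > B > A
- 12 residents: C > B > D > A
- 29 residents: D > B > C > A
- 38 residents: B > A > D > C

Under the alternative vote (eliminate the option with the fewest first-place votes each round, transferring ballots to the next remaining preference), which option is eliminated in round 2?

D

Round 1: C 52, B 75, A 18, D 29. Eliminate A.
Round 2: C 52, B 75, D 47. Eliminate D.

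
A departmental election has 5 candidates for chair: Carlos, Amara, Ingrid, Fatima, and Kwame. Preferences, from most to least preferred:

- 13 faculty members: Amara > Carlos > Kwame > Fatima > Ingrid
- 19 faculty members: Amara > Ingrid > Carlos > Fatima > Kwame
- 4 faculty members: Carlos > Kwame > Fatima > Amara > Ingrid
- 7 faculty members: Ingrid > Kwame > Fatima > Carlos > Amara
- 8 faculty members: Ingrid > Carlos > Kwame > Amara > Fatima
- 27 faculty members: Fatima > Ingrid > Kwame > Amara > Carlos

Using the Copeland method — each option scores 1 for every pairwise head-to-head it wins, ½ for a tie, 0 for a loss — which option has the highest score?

Ingrid

Carlos: beats Fatima and Kwame; loses to Amara and Ingrid → score 2.
Amara: beats Carlos and Fatima; loses to Ingrid and Kwame → score 2.
Ingrid: beats Carlos, Amara, and Kwame; loses to Fatima → score 3.
Fatima: beats Ingrid and Kwame; loses to Carlos and Amara → score 2.
Kwame: beats Amara; loses to Carlos, Ingrid, and Fatima → score 1.
Ingrid has the best pairwise record.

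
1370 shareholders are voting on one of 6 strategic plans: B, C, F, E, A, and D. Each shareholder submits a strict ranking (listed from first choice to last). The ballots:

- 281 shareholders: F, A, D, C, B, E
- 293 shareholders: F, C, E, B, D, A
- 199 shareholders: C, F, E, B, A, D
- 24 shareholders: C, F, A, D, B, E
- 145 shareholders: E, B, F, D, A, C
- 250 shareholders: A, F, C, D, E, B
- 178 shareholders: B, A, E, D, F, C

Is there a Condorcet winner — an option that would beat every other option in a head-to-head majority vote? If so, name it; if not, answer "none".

F

F vs B: 1047–323 for F.
F vs C: 1147–223 for F.
F vs E: 1047–323 for F.
F vs A: 942–428 for F.
F vs D: 1192–178 for F.
F beats every other option head-to-head.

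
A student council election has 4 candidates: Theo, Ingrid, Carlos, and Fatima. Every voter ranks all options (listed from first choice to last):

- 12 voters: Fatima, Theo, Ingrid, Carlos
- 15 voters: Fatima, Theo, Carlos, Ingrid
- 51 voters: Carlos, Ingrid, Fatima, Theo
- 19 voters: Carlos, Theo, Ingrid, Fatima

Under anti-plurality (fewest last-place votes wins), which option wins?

Last-place votes: Theo 51, Ingrid 15, Carlos 12, Fatima 19.
Carlos is ranked last by the fewest voters, so Carlos wins.

Carlos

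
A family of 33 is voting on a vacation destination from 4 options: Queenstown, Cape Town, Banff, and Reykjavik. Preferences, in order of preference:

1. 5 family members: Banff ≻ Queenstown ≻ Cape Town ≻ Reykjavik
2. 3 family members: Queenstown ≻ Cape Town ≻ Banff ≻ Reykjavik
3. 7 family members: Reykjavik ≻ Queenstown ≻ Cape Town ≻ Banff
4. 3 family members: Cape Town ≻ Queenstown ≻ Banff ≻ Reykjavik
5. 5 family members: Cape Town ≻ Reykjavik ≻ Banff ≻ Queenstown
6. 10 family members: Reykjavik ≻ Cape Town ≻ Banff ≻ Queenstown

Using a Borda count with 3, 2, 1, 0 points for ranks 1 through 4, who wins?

Cape Town

Queenstown: 5·2 + 3·3 + 7·2 + 3·2 + 5·0 + 10·0 = 39
Cape Town: 5·1 + 3·2 + 7·1 + 3·3 + 5·3 + 10·2 = 62
Banff: 5·3 + 3·1 + 7·0 + 3·1 + 5·1 + 10·1 = 36
Reykjavik: 5·0 + 3·0 + 7·3 + 3·0 + 5·2 + 10·3 = 61
Cape Town has the highest Borda score (62).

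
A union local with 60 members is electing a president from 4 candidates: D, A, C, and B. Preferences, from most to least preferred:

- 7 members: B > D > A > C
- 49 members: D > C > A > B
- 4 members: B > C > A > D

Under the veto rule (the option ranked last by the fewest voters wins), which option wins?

A

Last-place votes: D 4, A 0, C 7, B 49.
A is ranked last by the fewest voters, so A wins.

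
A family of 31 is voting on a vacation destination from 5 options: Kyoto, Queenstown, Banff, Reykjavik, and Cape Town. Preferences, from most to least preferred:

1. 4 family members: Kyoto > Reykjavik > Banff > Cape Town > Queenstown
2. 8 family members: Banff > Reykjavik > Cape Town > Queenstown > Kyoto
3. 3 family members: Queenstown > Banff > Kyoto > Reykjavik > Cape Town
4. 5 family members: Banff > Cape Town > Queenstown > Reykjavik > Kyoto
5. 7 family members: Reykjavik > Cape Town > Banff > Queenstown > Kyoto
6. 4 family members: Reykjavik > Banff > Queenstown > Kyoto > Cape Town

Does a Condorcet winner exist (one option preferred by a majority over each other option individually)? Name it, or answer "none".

Banff

Banff vs Kyoto: 27–4 for Banff.
Banff vs Queenstown: 28–3 for Banff.
Banff vs Reykjavik: 16–15 for Banff.
Banff vs Cape Town: 24–7 for Banff.
Banff beats every other option head-to-head.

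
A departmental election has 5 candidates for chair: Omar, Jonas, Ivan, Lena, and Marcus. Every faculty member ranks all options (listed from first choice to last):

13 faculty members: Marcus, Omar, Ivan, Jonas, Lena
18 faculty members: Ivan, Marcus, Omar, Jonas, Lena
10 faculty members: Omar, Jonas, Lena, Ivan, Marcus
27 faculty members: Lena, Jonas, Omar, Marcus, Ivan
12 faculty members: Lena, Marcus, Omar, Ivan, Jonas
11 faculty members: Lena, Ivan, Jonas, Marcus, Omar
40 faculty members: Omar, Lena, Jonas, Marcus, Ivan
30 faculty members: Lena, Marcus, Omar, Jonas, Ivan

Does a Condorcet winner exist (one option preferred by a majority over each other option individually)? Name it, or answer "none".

Checking pairwise contests:
Marcus beats Omar 84–77.
Omar beats Jonas 123–38.
Omar beats Ivan 132–29.
Omar beats Lena 81–80.
Jonas beats Marcus 88–73.
Every option loses at least one head-to-head, so there is no Condorcet winner.

none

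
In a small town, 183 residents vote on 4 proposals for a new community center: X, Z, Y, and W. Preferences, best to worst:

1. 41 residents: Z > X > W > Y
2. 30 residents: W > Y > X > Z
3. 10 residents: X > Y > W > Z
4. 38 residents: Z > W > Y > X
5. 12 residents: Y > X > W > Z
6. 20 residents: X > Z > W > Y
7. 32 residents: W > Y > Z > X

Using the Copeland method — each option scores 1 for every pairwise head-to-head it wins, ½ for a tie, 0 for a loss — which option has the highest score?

Z

X: loses to Z, Y, and W → score 0.
Z: beats X, Y, and W → score 3.
Y: beats X; loses to Z and W → score 1.
W: beats X and Y; loses to Z → score 2.
Z has the best pairwise record.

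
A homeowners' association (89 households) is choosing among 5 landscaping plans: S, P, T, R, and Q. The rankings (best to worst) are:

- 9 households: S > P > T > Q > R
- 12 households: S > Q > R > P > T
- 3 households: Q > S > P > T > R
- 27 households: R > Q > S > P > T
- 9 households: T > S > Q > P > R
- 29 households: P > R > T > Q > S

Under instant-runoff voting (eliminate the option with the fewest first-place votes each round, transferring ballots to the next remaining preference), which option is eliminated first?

Q

Round 1: S 21, P 29, T 9, R 27, Q 3. Eliminate Q.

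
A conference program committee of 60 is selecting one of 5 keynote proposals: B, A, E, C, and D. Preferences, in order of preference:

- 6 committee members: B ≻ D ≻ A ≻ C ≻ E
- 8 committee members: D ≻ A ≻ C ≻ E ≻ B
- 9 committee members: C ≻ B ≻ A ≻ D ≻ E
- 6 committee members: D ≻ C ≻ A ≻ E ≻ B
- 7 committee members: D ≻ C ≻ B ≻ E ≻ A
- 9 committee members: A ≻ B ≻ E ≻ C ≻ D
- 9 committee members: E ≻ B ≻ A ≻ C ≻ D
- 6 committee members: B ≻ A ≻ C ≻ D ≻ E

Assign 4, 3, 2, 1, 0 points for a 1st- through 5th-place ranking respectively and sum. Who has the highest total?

B

B: 6·4 + 8·0 + 9·3 + 6·0 + 7·2 + 9·3 + 9·3 + 6·4 = 143
A: 6·2 + 8·3 + 9·2 + 6·2 + 7·0 + 9·4 + 9·2 + 6·3 = 138
E: 6·0 + 8·1 + 9·0 + 6·1 + 7·1 + 9·2 + 9·4 + 6·0 = 75
C: 6·1 + 8·2 + 9·4 + 6·3 + 7·3 + 9·1 + 9·1 + 6·2 = 127
D: 6·3 + 8·4 + 9·1 + 6·4 + 7·4 + 9·0 + 9·0 + 6·1 = 117
B has the highest Borda score (143).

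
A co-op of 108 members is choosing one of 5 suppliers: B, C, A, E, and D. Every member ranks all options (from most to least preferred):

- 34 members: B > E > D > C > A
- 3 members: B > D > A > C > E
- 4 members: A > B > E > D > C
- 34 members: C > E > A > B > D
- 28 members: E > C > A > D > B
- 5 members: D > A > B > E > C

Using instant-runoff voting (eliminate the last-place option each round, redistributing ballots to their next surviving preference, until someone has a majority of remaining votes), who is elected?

C

Round 1: B 37, C 34, A 4, E 28, D 5. Eliminate A.
Round 2: B 41, C 34, E 28, D 5. Eliminate D.
Round 3: B 46, C 34, E 28. Eliminate E.
Round 4: B 46, C 62. C has a majority.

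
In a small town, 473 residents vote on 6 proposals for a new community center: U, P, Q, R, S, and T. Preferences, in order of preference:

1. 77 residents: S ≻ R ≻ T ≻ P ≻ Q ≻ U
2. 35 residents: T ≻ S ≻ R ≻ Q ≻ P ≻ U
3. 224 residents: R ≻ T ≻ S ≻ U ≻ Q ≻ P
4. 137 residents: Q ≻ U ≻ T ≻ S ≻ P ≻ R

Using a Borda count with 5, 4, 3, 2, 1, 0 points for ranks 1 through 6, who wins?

U: 77·0 + 35·0 + 224·2 + 137·4 = 996
P: 77·2 + 35·1 + 224·0 + 137·1 = 326
Q: 77·1 + 35·2 + 224·1 + 137·5 = 1056
R: 77·4 + 35·3 + 224·5 + 137·0 = 1533
S: 77·5 + 35·4 + 224·3 + 137·2 = 1471
T: 77·3 + 35·5 + 224·4 + 137·3 = 1713
T has the highest Borda score (1713).

T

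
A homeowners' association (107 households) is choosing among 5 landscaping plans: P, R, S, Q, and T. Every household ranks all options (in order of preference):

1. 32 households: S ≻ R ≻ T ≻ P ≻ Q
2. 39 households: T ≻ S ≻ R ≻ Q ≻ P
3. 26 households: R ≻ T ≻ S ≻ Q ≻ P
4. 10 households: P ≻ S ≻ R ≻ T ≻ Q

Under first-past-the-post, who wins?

T

First-place votes: P 10, R 26, S 32, Q 0, T 39.
T has the most first-place votes.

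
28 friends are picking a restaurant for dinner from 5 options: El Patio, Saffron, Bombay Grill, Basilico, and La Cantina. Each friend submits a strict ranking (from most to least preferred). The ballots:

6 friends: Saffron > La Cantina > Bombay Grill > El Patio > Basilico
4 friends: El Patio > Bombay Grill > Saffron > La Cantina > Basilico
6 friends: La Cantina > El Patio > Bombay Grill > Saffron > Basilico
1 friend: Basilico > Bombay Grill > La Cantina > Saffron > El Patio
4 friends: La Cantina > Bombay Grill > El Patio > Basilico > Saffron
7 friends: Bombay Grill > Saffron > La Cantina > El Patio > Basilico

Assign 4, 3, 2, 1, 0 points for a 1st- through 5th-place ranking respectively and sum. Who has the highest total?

El Patio: 6·1 + 4·4 + 6·3 + 1·0 + 4·2 + 7·1 = 55
Saffron: 6·4 + 4·2 + 6·1 + 1·1 + 4·0 + 7·3 = 60
Bombay Grill: 6·2 + 4·3 + 6·2 + 1·3 + 4·3 + 7·4 = 79
Basilico: 6·0 + 4·0 + 6·0 + 1·4 + 4·1 + 7·0 = 8
La Cantina: 6·3 + 4·1 + 6·4 + 1·2 + 4·4 + 7·2 = 78
Bombay Grill has the highest Borda score (79).

Bombay Grill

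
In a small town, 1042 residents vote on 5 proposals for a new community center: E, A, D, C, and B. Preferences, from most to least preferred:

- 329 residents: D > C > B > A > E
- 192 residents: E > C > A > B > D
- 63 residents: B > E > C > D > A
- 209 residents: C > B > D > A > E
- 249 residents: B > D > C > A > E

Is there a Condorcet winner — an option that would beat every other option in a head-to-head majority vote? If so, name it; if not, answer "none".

none

Checking pairwise contests:
A beats E 787–255.
D beats A 850–192.
B beats D 713–329.
D beats C 578–464.
C beats B 730–312.
Every option loses at least one head-to-head, so there is no Condorcet winner.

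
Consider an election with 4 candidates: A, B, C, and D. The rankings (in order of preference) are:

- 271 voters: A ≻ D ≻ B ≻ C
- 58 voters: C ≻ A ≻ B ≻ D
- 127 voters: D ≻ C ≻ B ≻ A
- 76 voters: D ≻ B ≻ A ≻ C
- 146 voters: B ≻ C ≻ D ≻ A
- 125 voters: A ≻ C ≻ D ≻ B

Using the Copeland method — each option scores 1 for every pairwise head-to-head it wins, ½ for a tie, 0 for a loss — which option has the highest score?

A: beats B, C, and D → score 3.
B: beats C; loses to A and D → score 1.
C: loses to A, B, and D → score 0.
D: beats B and C; loses to A → score 2.
A has the best pairwise record.

A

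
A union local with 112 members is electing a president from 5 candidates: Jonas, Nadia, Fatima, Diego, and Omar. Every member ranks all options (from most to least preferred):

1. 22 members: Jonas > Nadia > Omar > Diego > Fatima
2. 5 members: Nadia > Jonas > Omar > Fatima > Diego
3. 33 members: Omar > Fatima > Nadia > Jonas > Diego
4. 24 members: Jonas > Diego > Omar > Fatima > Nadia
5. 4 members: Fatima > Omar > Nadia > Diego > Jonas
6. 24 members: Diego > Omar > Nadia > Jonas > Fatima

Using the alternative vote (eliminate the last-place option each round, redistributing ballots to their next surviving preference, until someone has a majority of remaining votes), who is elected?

Round 1: Jonas 46, Nadia 5, Fatima 4, Diego 24, Omar 33. Eliminate Fatima.
Round 2: Jonas 46, Nadia 5, Diego 24, Omar 37. Eliminate Nadia.
Round 3: Jonas 51, Diego 24, Omar 37. Eliminate Diego.
Round 4: Jonas 51, Omar 61. Omar has a majority.

Omar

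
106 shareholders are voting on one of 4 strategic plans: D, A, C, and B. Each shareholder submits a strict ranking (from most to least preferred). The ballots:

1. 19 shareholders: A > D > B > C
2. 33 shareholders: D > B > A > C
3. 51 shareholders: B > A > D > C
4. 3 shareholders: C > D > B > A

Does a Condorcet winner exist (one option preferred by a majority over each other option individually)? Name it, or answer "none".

Checking pairwise contests:
A beats D 70–36.
B beats A 87–19.
D beats C 103–3.
D beats B 55–51.
Every option loses at least one head-to-head, so there is no Condorcet winner.

none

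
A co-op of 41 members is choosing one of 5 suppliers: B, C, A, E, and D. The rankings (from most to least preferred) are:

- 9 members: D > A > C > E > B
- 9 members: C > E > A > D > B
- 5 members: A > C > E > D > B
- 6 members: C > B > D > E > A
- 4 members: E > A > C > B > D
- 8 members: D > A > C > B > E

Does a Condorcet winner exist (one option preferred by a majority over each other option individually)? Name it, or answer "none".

none

Checking pairwise contests:
C beats B 41–0.
A beats C 26–15.
D beats A 23–18.
C beats E 37–4.
C beats D 24–17.
Every option loses at least one head-to-head, so there is no Condorcet winner.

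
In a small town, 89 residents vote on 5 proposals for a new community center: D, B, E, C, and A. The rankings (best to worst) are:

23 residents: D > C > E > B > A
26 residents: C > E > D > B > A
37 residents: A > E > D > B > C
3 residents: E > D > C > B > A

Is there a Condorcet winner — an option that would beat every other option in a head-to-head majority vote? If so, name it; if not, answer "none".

none

Checking pairwise contests:
E beats D 66–23.
D beats B 89–0.
C beats E 49–40.
D beats C 63–26.
D beats A 52–37.
Every option loses at least one head-to-head, so there is no Condorcet winner.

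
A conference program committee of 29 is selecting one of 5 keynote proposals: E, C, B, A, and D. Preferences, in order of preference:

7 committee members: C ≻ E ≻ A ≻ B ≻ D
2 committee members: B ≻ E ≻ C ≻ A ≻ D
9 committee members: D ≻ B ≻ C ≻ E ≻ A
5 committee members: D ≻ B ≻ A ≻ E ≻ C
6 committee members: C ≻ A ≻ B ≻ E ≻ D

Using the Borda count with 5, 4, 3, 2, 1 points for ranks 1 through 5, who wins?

E: 7·4 + 2·4 + 9·2 + 5·2 + 6·2 = 76
C: 7·5 + 2·3 + 9·3 + 5·1 + 6·5 = 103
B: 7·2 + 2·5 + 9·4 + 5·4 + 6·3 = 98
A: 7·3 + 2·2 + 9·1 + 5·3 + 6·4 = 73
D: 7·1 + 2·1 + 9·5 + 5·5 + 6·1 = 85
C has the highest Borda score (103).

C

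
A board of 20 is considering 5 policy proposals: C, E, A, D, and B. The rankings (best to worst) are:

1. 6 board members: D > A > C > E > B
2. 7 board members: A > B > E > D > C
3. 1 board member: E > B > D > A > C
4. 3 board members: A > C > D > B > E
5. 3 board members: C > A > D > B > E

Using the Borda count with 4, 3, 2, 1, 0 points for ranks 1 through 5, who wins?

C: 6·2 + 7·0 + 1·0 + 3·3 + 3·4 = 33
E: 6·1 + 7·2 + 1·4 + 3·0 + 3·0 = 24
A: 6·3 + 7·4 + 1·1 + 3·4 + 3·3 = 68
D: 6·4 + 7·1 + 1·2 + 3·2 + 3·2 = 45
B: 6·0 + 7·3 + 1·3 + 3·1 + 3·1 = 30
A has the highest Borda score (68).

A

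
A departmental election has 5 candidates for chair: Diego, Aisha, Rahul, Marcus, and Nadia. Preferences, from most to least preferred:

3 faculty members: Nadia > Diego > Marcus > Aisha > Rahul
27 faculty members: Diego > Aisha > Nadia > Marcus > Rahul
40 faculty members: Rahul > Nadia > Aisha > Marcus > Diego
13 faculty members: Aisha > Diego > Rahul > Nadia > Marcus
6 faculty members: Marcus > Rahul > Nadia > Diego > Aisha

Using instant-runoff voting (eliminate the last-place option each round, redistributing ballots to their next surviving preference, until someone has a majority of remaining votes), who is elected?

Round 1: Diego 27, Aisha 13, Rahul 40, Marcus 6, Nadia 3. Eliminate Nadia.
Round 2: Diego 30, Aisha 13, Rahul 40, Marcus 6. Eliminate Marcus.
Round 3: Diego 30, Aisha 13, Rahul 46. Rahul has a majority.

Rahul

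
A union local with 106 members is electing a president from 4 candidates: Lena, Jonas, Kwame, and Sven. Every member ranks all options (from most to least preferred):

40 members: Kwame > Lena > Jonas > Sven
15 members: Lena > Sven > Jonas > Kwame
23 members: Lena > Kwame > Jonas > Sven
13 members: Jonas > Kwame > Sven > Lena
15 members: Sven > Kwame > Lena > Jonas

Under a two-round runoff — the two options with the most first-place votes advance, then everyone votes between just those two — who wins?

Round 1 first-place votes: Lena 38, Jonas 13, Kwame 40, Sven 15.
Kwame and Lena advance.
Runoff: Kwame is preferred to Lena by 68 voters; Lena by 38.
Kwame wins the runoff.

Kwame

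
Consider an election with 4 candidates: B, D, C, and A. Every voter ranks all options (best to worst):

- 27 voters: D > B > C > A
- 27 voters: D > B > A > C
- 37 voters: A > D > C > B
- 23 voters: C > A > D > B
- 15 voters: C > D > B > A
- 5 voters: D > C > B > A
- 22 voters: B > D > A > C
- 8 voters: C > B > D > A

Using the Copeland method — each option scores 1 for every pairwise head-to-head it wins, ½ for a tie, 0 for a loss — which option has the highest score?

B: beats A; loses to D and C → score 1.
D: beats B, C, and A → score 3.
C: beats B; loses to D and A → score 1.
A: beats C; loses to B and D → score 1.
D has the best pairwise record.

D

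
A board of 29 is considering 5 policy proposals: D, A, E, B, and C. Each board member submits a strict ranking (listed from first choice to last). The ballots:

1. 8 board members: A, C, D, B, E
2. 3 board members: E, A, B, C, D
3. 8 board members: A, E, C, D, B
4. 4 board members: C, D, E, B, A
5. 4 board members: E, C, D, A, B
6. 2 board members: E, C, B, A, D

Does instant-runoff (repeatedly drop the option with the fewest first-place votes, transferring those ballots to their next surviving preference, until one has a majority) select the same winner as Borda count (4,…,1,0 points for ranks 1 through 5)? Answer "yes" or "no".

Instant-runoff — R1 D 0, A 16, E 9, B 0, C 4 (A winner). Winner: A.
Borda — scores: D 44, A 79, E 68, B 22, C 77. Winner: A.
The two methods agree.

yes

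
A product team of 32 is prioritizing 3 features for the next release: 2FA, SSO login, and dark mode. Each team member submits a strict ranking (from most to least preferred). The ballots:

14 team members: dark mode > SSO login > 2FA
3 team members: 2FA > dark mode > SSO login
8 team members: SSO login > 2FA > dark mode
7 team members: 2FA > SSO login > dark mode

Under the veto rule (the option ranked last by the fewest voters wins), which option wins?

Last-place votes: 2FA 14, SSO login 3, dark mode 15.
SSO login is ranked last by the fewest voters, so SSO login wins.

SSO login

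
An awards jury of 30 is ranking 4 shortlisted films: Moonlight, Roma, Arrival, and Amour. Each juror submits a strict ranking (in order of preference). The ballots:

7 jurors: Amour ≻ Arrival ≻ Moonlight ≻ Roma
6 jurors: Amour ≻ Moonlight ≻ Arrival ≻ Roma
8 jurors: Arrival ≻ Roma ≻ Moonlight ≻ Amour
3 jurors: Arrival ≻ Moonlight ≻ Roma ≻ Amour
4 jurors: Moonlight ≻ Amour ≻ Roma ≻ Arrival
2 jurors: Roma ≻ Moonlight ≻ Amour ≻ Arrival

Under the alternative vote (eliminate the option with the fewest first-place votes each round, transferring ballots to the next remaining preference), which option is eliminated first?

Roma

Round 1: Moonlight 4, Roma 2, Arrival 11, Amour 13. Eliminate Roma.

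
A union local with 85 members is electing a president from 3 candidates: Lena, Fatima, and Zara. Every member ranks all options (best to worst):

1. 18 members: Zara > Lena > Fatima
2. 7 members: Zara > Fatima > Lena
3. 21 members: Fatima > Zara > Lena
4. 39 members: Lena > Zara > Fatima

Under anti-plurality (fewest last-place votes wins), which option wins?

Zara

Last-place votes: Lena 28, Fatima 57, Zara 0.
Zara is ranked last by the fewest voters, so Zara wins.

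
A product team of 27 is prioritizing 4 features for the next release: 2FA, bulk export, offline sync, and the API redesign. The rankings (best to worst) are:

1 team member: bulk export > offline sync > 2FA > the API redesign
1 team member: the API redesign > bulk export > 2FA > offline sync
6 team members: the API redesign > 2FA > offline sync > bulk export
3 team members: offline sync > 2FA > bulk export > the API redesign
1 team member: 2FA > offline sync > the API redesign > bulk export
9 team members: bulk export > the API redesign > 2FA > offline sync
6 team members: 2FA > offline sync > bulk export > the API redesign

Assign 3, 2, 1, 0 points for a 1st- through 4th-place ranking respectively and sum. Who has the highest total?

2FA

2FA: 1·1 + 1·1 + 6·2 + 3·2 + 1·3 + 9·1 + 6·3 = 50
bulk export: 1·3 + 1·2 + 6·0 + 3·1 + 1·0 + 9·3 + 6·1 = 41
offline sync: 1·2 + 1·0 + 6·1 + 3·3 + 1·2 + 9·0 + 6·2 = 31
the API redesign: 1·0 + 1·3 + 6·3 + 3·0 + 1·1 + 9·2 + 6·0 = 40
2FA has the highest Borda score (50).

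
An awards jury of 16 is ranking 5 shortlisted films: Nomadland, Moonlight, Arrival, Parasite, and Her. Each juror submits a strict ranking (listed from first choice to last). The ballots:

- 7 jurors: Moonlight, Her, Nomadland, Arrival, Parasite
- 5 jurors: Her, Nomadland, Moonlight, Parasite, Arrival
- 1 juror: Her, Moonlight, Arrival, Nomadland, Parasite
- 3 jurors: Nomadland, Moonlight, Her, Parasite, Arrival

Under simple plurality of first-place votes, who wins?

First-place votes: Nomadland 3, Moonlight 7, Arrival 0, Parasite 0, Her 6.
Moonlight has the most first-place votes.

Moonlight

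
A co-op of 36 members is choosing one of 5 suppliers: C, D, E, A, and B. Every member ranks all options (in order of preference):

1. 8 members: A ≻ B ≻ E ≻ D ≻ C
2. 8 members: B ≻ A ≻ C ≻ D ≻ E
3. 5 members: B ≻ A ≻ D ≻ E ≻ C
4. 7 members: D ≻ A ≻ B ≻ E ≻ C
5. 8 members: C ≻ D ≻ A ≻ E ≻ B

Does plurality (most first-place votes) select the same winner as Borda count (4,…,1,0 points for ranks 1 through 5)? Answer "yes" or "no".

Plurality — first-place votes: C 8, D 7, E 0, A 8, B 13. Winner: B.
Borda — scores: C 48, D 78, E 36, A 108, B 90. Winner: A.
The two methods disagree.

no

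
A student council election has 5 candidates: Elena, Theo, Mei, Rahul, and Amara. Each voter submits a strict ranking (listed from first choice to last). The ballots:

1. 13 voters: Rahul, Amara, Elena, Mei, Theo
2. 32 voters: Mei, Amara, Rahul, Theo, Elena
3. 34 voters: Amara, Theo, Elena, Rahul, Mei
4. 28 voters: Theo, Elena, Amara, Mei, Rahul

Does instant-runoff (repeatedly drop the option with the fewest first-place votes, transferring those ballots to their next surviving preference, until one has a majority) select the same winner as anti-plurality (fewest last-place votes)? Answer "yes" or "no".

Instant-runoff — R1 Elena 0, Theo 28, Mei 32, Rahul 13, Amara 34 (Elena out); R2 Theo 28, Mei 32, Rahul 13, Amara 34 (Rahul out); R3 Theo 28, Mei 32, Amara 47 (Theo out); R4 Mei 32, Amara 75 (Amara winner). Winner: Amara.
Anti-plurality — last-place votes: Elena 32, Theo 13, Mei 34, Rahul 28, Amara 0. Winner: Amara.
The two methods agree.

yes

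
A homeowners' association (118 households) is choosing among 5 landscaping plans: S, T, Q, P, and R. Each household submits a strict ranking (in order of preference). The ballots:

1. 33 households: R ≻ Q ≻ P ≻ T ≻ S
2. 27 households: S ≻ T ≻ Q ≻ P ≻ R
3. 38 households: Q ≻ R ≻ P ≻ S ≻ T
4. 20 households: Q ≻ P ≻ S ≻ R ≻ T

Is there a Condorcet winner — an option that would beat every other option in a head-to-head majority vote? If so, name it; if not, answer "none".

Q

Q vs S: 91–27 for Q.
Q vs T: 91–27 for Q.
Q vs P: 118–0 for Q.
Q vs R: 85–33 for Q.
Q beats every other option head-to-head.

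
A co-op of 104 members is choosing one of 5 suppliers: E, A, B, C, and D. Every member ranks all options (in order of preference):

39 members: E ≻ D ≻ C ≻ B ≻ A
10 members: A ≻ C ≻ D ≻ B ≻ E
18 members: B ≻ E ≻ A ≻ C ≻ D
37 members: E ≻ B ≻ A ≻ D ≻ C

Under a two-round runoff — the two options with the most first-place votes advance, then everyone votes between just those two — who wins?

Round 1 first-place votes: E 76, A 10, B 18, C 0, D 0.
E and B advance.
Runoff: E is preferred to B by 76 voters; B by 28.
E wins the runoff.

E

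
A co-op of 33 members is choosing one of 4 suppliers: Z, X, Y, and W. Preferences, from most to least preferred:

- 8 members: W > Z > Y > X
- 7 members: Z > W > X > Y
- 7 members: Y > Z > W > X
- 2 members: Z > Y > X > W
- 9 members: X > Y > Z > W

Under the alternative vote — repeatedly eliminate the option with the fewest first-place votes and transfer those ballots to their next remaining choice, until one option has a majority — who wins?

Z

Round 1: Z 9, X 9, Y 7, W 8. Eliminate Y.
Round 2: Z 16, X 9, W 8. Eliminate W.
Round 3: Z 24, X 9. Z has a majority.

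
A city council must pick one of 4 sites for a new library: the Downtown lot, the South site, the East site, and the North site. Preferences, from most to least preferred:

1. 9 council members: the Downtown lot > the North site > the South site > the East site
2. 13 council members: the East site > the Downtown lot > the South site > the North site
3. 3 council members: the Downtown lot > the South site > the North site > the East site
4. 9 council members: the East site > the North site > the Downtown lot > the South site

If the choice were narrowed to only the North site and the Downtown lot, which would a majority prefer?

Voters preferring the North site to the Downtown lot: 9; preferring the Downtown lot to the North site: 25.
the Downtown lot wins the head-to-head.

the Downtown lot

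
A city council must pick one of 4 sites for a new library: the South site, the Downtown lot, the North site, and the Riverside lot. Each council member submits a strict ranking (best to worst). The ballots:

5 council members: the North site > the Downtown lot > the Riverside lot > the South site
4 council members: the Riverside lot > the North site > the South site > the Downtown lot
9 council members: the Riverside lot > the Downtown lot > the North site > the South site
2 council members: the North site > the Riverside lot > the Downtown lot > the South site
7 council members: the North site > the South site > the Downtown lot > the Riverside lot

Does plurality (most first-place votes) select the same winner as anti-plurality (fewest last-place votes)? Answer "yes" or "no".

yes

Plurality — first-place votes: the South site 0, the Downtown lot 0, the North site 14, the Riverside lot 13. Winner: the North site.
Anti-plurality — last-place votes: the South site 16, the Downtown lot 4, the North site 0, the Riverside lot 7. Winner: the North site.
The two methods agree.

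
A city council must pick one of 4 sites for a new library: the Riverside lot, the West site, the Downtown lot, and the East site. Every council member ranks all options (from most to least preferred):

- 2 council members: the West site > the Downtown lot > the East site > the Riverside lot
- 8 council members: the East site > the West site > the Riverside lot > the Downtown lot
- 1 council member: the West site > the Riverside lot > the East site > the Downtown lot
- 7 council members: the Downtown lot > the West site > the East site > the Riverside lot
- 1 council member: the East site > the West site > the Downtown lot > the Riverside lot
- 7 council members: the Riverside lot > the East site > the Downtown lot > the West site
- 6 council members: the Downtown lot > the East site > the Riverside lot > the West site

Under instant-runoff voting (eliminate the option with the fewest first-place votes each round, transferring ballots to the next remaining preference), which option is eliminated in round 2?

Round 1: the Riverside lot 7, the West site 3, the Downtown lot 13, the East site 9. Eliminate the West site.
Round 2: the Riverside lot 8, the Downtown lot 15, the East site 9. Eliminate the Riverside lot.

the Riverside lot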